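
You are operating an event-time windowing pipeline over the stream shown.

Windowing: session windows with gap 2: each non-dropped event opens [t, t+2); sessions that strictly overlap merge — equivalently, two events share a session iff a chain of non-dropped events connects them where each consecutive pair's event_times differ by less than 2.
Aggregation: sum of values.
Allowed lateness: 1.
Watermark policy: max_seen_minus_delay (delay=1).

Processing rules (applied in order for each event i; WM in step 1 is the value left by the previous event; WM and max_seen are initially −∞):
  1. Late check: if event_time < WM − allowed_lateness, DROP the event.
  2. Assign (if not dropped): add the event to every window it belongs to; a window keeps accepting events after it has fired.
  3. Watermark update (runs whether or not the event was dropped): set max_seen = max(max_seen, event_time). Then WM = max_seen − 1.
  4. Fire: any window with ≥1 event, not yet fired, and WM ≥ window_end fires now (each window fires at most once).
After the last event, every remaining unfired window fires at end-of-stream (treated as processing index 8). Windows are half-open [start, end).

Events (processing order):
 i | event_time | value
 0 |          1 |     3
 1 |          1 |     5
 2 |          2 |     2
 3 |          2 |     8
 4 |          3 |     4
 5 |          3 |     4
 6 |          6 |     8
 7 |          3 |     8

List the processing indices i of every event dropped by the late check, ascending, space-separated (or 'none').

7

i=0 t=1 v=3: → [1,3); WM=0
i=1 t=1 v=5: → [1,3); WM=0
i=2 t=2 v=2: → [1,4); WM=1
i=3 t=2 v=8: → [1,4); WM=1
i=4 t=3 v=4: → [1,5); WM=2
i=5 t=3 v=4: → [1,5); WM=2
i=6 t=6 v=8: → [6,8); WM=5
i=7 t=3 v=8: DROP (t<5-1); WM=5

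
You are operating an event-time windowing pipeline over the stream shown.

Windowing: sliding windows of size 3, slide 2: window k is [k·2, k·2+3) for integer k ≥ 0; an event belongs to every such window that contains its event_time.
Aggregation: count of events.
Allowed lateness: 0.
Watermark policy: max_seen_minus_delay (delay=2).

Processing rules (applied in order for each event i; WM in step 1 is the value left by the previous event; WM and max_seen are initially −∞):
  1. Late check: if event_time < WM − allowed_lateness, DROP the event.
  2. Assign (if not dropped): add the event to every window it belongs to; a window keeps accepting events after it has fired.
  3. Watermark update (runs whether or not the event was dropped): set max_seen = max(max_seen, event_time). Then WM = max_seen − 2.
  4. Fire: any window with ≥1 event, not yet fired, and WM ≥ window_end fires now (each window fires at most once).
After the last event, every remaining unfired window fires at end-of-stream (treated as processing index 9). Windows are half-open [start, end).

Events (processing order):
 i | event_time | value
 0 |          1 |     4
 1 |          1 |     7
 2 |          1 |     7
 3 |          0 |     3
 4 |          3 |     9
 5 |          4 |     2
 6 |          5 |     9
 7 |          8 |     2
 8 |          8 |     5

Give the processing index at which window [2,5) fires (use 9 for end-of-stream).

i=0 t=1 v=4: → [0,3); WM=-1
i=1 t=1 v=7: → [0,3); WM=-1
i=2 t=1 v=7: → [0,3); WM=-1
i=3 t=0 v=3: → [0,3); WM=-1
i=4 t=3 v=9: → [2,5); WM=1
i=5 t=4 v=2: → [4,7),[2,5); WM=2
i=6 t=5 v=9: → [4,7); WM=3; [0,3) fires=4
i=7 t=8 v=2: → [8,11),[6,9); WM=6; [2,5) fires=2
i=8 t=8 v=5: → [8,11),[6,9); WM=6

7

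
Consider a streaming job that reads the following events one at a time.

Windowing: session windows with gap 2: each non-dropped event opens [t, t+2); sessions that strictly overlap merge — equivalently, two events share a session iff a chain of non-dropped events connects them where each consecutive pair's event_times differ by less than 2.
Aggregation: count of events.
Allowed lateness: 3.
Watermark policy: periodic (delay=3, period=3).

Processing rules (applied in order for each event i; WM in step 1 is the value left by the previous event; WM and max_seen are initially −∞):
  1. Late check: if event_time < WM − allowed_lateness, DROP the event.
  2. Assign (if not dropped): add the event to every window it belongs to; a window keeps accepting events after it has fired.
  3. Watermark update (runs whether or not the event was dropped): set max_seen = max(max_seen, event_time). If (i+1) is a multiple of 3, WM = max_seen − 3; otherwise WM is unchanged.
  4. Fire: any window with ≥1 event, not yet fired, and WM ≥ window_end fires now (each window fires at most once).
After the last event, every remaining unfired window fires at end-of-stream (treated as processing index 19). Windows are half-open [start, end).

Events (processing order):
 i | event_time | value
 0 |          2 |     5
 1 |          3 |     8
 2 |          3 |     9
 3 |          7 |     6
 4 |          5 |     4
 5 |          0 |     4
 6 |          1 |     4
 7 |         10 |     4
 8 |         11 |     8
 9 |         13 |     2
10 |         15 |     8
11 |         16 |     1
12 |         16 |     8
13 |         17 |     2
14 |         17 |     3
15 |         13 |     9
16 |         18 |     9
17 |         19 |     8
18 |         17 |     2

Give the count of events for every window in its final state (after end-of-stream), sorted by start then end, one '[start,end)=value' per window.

[0,5)=5 [5,7)=1 [7,9)=1 [10,13)=2 [13,15)=2 [15,21)=8

i=0 t=2 v=5: → [2,4); WM=−∞
i=1 t=3 v=8: → [2,5); WM=−∞
i=2 t=3 v=9: → [2,5); WM=0
i=3 t=7 v=6: → [7,9); WM=0
i=4 t=5 v=4: → [5,7); WM=0
i=5 t=0 v=4: → [0,2); WM=4
i=6 t=1 v=4: → [0,5); WM=4
i=7 t=10 v=4: → [10,12); WM=4
i=8 t=11 v=8: → [10,13); WM=8
i=9 t=13 v=2: → [13,15); WM=8
i=10 t=15 v=8: → [15,17); WM=8
i=11 t=16 v=1: → [15,18); WM=13
i=12 t=16 v=8: → [15,18); WM=13
i=13 t=17 v=2: → [15,19); WM=13
i=14 t=17 v=3: → [15,19); WM=14
i=15 t=13 v=9: → [13,15); WM=14
i=16 t=18 v=9: → [15,20); WM=14
i=17 t=19 v=8: → [15,21); WM=16
i=18 t=17 v=2: → [15,21); WM=16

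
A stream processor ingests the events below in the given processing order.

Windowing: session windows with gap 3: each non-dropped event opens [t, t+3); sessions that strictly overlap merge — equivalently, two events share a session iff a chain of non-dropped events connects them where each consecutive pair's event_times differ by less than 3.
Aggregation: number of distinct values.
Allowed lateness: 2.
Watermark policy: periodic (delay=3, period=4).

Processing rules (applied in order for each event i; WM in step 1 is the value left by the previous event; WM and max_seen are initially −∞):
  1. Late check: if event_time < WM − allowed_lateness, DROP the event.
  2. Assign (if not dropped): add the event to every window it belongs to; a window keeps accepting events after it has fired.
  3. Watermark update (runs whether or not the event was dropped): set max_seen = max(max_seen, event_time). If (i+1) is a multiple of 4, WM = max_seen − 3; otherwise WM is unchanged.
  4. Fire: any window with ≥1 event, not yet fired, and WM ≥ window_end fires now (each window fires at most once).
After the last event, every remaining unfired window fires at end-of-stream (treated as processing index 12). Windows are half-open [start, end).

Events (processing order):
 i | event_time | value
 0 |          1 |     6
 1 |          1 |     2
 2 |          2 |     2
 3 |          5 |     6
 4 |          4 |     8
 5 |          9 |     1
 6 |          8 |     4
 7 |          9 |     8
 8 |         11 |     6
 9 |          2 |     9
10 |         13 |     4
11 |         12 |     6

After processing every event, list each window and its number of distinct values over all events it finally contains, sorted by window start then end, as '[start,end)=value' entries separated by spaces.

i=0 t=1 v=6: → [1,4); WM=−∞
i=1 t=1 v=2: → [1,4); WM=−∞
i=2 t=2 v=2: → [1,5); WM=−∞
i=3 t=5 v=6: → [5,8); WM=2
i=4 t=4 v=8: → [1,8); WM=2
i=5 t=9 v=1: → [9,12); WM=2
i=6 t=8 v=4: → [8,12); WM=2
i=7 t=9 v=8: → [8,12); WM=6
i=8 t=11 v=6: → [8,14); WM=6
i=9 t=2 v=9: DROP (t<6-2); WM=6
i=10 t=13 v=4: → [8,16); WM=6
i=11 t=12 v=6: → [8,16); WM=10

[1,8)=3 [8,16)=4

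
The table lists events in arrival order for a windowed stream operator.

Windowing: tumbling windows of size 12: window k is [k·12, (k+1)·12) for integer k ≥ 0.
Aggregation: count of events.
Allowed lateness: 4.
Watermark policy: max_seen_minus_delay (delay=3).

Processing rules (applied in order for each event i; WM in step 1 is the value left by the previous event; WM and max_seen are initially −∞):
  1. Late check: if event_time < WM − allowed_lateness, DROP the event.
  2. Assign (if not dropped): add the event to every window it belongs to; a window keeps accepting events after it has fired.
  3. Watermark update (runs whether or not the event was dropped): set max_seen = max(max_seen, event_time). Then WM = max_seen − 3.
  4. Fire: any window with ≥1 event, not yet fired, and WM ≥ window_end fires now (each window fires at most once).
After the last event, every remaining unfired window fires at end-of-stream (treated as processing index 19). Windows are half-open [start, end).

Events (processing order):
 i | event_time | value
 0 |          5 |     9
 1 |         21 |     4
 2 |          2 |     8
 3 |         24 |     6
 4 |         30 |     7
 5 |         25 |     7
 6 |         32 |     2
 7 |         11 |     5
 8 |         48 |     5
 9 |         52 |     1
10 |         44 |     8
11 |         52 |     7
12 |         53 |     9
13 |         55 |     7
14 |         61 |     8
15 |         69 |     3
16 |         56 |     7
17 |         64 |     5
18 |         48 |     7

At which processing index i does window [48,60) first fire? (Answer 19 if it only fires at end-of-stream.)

i=0 t=5 v=9: → [0,12); WM=2
i=1 t=21 v=4: → [12,24); WM=18; [0,12) fires=1
i=2 t=2 v=8: DROP (t<18-4); WM=18
i=3 t=24 v=6: → [24,36); WM=21
i=4 t=30 v=7: → [24,36); WM=27; [12,24) fires=1
i=5 t=25 v=7: → [24,36); WM=27
i=6 t=32 v=2: → [24,36); WM=29
i=7 t=11 v=5: DROP (t<29-4); WM=29
i=8 t=48 v=5: → [48,60); WM=45; [24,36) fires=4
i=9 t=52 v=1: → [48,60); WM=49
i=10 t=44 v=8: DROP (t<49-4); WM=49
i=11 t=52 v=7: → [48,60); WM=49
i=12 t=53 v=9: → [48,60); WM=50
i=13 t=55 v=7: → [48,60); WM=52
i=14 t=61 v=8: → [60,72); WM=58
i=15 t=69 v=3: → [60,72); WM=66; [48,60) fires=5
i=16 t=56 v=7: DROP (t<66-4); WM=66
i=17 t=64 v=5: → [60,72); WM=66
i=18 t=48 v=7: DROP (t<66-4); WM=66

15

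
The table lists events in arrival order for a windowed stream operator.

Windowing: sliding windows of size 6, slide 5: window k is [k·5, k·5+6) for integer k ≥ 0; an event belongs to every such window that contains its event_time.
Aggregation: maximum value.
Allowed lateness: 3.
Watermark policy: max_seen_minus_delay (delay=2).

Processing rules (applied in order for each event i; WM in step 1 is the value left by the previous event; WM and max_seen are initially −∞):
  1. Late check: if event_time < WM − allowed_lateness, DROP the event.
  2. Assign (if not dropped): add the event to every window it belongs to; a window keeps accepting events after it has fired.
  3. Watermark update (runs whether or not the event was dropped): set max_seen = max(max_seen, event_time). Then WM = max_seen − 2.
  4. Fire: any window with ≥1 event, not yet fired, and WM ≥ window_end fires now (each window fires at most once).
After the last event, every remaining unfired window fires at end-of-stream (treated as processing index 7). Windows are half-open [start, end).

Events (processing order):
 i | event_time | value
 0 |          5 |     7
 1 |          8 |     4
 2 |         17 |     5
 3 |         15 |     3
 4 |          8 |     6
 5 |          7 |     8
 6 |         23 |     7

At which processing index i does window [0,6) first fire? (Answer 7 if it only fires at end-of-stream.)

i=0 t=5 v=7: → [5,11),[0,6); WM=3
i=1 t=8 v=4: → [5,11); WM=6; [0,6) fires=7
i=2 t=17 v=5: → [15,21); WM=15; [5,11) fires=7
i=3 t=15 v=3: → [15,21),[10,16); WM=15
i=4 t=8 v=6: DROP (t<15-3); WM=15
i=5 t=7 v=8: DROP (t<15-3); WM=15
i=6 t=23 v=7: → [20,26); WM=21; [10,16) fires=3 [15,21) fires=5

1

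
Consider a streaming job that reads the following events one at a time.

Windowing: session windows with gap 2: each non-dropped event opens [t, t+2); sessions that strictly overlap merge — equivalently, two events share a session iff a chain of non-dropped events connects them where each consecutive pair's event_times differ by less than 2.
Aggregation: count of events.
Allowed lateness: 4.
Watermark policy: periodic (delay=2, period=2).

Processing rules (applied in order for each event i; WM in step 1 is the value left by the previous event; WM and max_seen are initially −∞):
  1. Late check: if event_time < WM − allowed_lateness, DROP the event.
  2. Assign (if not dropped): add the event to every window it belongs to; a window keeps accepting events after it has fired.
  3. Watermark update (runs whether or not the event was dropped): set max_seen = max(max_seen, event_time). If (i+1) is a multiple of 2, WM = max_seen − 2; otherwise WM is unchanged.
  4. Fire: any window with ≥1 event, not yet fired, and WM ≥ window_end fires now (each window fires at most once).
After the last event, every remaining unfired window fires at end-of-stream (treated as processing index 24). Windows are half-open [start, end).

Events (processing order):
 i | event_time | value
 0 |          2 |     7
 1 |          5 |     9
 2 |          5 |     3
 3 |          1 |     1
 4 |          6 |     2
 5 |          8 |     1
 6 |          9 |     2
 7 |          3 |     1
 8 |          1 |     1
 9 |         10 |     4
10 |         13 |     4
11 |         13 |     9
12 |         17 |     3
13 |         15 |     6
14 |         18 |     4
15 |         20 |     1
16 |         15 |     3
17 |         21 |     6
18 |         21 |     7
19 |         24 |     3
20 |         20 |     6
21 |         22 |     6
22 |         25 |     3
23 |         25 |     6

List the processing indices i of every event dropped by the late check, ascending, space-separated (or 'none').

i=0 t=2 v=7: → [2,4); WM=−∞
i=1 t=5 v=9: → [5,7); WM=3
i=2 t=5 v=3: → [5,7); WM=3
i=3 t=1 v=1: → [1,4); WM=3
i=4 t=6 v=2: → [5,8); WM=3
i=5 t=8 v=1: → [8,10); WM=6
i=6 t=9 v=2: → [8,11); WM=6
i=7 t=3 v=1: → [1,5); WM=7
i=8 t=1 v=1: DROP (t<7-4); WM=7
i=9 t=10 v=4: → [8,12); WM=8
i=10 t=13 v=4: → [13,15); WM=8
i=11 t=13 v=9: → [13,15); WM=11
i=12 t=17 v=3: → [17,19); WM=11
i=13 t=15 v=6: → [15,17); WM=15
i=14 t=18 v=4: → [17,20); WM=15
i=15 t=20 v=1: → [20,22); WM=18
i=16 t=15 v=3: → [15,17); WM=18
i=17 t=21 v=6: → [20,23); WM=19
i=18 t=21 v=7: → [20,23); WM=19
i=19 t=24 v=3: → [24,26); WM=22
i=20 t=20 v=6: → [20,23); WM=22
i=21 t=22 v=6: → [20,24); WM=22
i=22 t=25 v=3: → [24,27); WM=22
i=23 t=25 v=6: → [24,27); WM=23

8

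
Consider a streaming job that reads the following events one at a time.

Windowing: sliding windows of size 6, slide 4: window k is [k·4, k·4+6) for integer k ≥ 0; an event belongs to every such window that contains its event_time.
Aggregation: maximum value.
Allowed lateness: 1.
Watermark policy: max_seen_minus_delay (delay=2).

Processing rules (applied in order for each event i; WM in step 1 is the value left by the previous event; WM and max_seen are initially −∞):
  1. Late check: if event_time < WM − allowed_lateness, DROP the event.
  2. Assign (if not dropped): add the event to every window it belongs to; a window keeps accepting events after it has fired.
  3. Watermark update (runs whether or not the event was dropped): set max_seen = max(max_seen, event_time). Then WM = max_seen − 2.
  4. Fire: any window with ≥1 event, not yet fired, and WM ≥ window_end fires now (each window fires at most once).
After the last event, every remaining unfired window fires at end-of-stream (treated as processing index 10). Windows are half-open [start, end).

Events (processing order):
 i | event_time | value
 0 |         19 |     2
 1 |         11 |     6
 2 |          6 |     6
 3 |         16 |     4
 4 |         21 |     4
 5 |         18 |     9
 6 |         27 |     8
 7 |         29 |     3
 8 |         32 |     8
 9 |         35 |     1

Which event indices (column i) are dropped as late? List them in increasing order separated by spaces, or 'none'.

1 2

i=0 t=19 v=2: → [16,22); WM=17
i=1 t=11 v=6: DROP (t<17-1); WM=17
i=2 t=6 v=6: DROP (t<17-1); WM=17
i=3 t=16 v=4: → [16,22),[12,18); WM=17
i=4 t=21 v=4: → [20,26),[16,22); WM=19; [12,18) fires=4
i=5 t=18 v=9: → [16,22); WM=19
i=6 t=27 v=8: → [24,30); WM=25; [16,22) fires=9
i=7 t=29 v=3: → [28,34),[24,30); WM=27; [20,26) fires=4
i=8 t=32 v=8: → [32,38),[28,34); WM=30; [24,30) fires=8
i=9 t=35 v=1: → [32,38); WM=33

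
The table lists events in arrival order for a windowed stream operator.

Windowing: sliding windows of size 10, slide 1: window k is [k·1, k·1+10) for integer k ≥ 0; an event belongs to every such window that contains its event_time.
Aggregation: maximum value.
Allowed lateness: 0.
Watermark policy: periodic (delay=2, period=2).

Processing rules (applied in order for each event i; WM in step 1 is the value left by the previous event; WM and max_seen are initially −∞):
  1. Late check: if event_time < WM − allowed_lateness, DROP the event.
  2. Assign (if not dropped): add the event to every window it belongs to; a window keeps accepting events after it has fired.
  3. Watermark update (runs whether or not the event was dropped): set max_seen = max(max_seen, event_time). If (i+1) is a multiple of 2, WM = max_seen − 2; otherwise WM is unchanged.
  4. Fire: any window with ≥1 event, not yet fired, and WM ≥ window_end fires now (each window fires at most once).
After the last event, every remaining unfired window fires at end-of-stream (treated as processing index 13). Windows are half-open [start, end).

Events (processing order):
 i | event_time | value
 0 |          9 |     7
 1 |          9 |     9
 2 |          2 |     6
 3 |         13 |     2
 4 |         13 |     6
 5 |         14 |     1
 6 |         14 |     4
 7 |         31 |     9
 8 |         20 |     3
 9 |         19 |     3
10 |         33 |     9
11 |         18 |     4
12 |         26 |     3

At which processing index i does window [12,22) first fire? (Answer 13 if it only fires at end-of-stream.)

i=0 t=9 v=7: → [9,19),[8,18),[7,17),[6,16),[5,15),[4,14),[3,13),[2,12),[1,11),[0,10); WM=−∞
i=1 t=9 v=9: → [9,19),[8,18),[7,17),[6,16),[5,15),[4,14),[3,13),[2,12),[1,11),[0,10); WM=7
i=2 t=2 v=6: DROP (t<7-0); WM=7
i=3 t=13 v=2: → [13,23),[12,22),[11,21),[10,20),[9,19),[8,18),[7,17),[6,16),[5,15),[4,14); WM=11; [0,10) fires=9 [1,11) fires=9
i=4 t=13 v=6: → [13,23),[12,22),[11,21),[10,20),[9,19),[8,18),[7,17),[6,16),[5,15),[4,14); WM=11
i=5 t=14 v=1: → [14,24),[13,23),[12,22),[11,21),[10,20),[9,19),[8,18),[7,17),[6,16),[5,15); WM=12; [2,12) fires=9
i=6 t=14 v=4: → [14,24),[13,23),[12,22),[11,21),[10,20),[9,19),[8,18),[7,17),[6,16),[5,15); WM=12
i=7 t=31 v=9: → [31,41),[30,40),[29,39),[28,38),[27,37),[26,36),[25,35),[24,34),[23,33),[22,32); WM=29; [3,13) fires=9 [4,14) fires=9 [5,15) fires=9 [6,16) fires=9 [7,17) fires=9 [8,18) fires=9 [9,19) fires=9 [10,20) fires=6 [11,21) fires=6 [12,22) fires=6 [13,23) fires=6 [14,24) fires=4
i=8 t=20 v=3: DROP (t<29-0); WM=29
i=9 t=19 v=3: DROP (t<29-0); WM=29
i=10 t=33 v=9: → [33,43),[32,42),[31,41),[30,40),[29,39),[28,38),[27,37),[26,36),[25,35),[24,34); WM=29
i=11 t=18 v=4: DROP (t<29-0); WM=31
i=12 t=26 v=3: DROP (t<31-0); WM=31

7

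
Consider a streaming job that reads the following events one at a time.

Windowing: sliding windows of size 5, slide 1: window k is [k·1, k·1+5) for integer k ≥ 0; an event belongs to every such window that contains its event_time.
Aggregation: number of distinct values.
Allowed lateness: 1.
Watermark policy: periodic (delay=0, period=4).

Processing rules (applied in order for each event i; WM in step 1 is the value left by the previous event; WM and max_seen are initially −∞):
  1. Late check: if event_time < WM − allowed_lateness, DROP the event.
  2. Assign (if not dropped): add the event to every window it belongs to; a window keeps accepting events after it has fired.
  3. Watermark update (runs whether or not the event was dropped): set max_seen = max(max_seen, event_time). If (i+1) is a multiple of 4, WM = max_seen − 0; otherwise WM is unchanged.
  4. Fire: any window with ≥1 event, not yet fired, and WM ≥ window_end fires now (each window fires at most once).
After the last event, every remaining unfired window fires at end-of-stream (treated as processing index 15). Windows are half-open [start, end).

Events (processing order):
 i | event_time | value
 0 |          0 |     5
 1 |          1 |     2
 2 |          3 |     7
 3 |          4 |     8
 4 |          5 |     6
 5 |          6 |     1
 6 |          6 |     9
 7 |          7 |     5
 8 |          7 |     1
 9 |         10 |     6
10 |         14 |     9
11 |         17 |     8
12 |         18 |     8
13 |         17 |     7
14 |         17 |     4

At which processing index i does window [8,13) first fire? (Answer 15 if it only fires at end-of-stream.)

i=0 t=0 v=5: → [0,5); WM=−∞
i=1 t=1 v=2: → [1,6),[0,5); WM=−∞
i=2 t=3 v=7: → [3,8),[2,7),[1,6),[0,5); WM=−∞
i=3 t=4 v=8: → [4,9),[3,8),[2,7),[1,6),[0,5); WM=4
i=4 t=5 v=6: → [5,10),[4,9),[3,8),[2,7),[1,6); WM=4
i=5 t=6 v=1: → [6,11),[5,10),[4,9),[3,8),[2,7); WM=4
i=6 t=6 v=9: → [6,11),[5,10),[4,9),[3,8),[2,7); WM=4
i=7 t=7 v=5: → [7,12),[6,11),[5,10),[4,9),[3,8); WM=7; [0,5) fires=4 [1,6) fires=4 [2,7) fires=5
i=8 t=7 v=1: → [7,12),[6,11),[5,10),[4,9),[3,8); WM=7
i=9 t=10 v=6: → [10,15),[9,14),[8,13),[7,12),[6,11); WM=7
i=10 t=14 v=9: → [14,19),[13,18),[12,17),[11,16),[10,15); WM=7
i=11 t=17 v=8: → [17,22),[16,21),[15,20),[14,19),[13,18); WM=17; [3,8) fires=6 [4,9) fires=5 [5,10) fires=4 [6,11) fires=4 [7,12) fires=3 [8,13) fires=1 [9,14) fires=1 [10,15) fires=2 [11,16) fires=1 [12,17) fires=1
i=12 t=18 v=8: → [18,23),[17,22),[16,21),[15,20),[14,19); WM=17
i=13 t=17 v=7: → [17,22),[16,21),[15,20),[14,19),[13,18); WM=17
i=14 t=17 v=4: → [17,22),[16,21),[15,20),[14,19),[13,18); WM=17

11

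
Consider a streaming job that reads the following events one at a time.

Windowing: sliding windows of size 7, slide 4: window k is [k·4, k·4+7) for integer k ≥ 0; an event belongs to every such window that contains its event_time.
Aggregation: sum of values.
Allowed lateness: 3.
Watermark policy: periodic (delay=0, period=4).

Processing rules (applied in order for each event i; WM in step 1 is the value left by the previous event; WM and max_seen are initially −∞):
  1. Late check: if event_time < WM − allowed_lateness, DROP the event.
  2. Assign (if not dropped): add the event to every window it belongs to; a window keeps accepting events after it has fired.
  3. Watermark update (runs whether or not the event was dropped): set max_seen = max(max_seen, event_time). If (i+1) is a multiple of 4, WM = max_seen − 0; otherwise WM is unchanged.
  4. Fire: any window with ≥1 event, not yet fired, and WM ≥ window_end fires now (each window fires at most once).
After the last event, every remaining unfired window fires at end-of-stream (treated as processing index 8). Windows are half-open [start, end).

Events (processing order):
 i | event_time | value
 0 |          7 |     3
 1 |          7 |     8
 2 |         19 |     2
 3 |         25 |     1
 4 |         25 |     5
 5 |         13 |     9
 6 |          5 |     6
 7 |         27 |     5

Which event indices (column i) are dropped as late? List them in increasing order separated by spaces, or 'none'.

i=0 t=7 v=3: → [4,11); WM=−∞
i=1 t=7 v=8: → [4,11); WM=−∞
i=2 t=19 v=2: → [16,23); WM=−∞
i=3 t=25 v=1: → [24,31),[20,27); WM=25; [4,11) fires=11 [16,23) fires=2
i=4 t=25 v=5: → [24,31),[20,27); WM=25
i=5 t=13 v=9: DROP (t<25-3); WM=25
i=6 t=5 v=6: DROP (t<25-3); WM=25
i=7 t=27 v=5: → [24,31); WM=27; [20,27) fires=6

5 6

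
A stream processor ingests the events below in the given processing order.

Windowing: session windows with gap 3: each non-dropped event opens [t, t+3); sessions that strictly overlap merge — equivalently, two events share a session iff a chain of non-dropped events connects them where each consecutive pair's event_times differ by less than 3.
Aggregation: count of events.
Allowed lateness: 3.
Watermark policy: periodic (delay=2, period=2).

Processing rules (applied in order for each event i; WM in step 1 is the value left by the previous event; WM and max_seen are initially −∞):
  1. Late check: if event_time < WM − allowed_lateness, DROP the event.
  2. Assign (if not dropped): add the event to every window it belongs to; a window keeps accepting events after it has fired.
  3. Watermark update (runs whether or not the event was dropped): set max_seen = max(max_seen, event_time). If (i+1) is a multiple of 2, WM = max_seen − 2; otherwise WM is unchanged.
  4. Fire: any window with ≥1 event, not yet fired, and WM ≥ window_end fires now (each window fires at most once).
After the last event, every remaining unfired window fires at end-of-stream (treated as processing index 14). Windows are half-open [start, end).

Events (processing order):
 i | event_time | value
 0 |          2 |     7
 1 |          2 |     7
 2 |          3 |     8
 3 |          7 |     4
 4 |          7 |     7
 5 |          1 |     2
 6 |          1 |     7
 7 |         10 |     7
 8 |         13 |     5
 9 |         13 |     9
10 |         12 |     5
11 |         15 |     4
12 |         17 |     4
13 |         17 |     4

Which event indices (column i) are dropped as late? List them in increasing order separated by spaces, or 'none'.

i=0 t=2 v=7: → [2,5); WM=−∞
i=1 t=2 v=7: → [2,5); WM=0
i=2 t=3 v=8: → [2,6); WM=0
i=3 t=7 v=4: → [7,10); WM=5
i=4 t=7 v=7: → [7,10); WM=5
i=5 t=1 v=2: DROP (t<5-3); WM=5
i=6 t=1 v=7: DROP (t<5-3); WM=5
i=7 t=10 v=7: → [10,13); WM=8
i=8 t=13 v=5: → [13,16); WM=8
i=9 t=13 v=9: → [13,16); WM=11
i=10 t=12 v=5: → [10,16); WM=11
i=11 t=15 v=4: → [10,18); WM=13
i=12 t=17 v=4: → [10,20); WM=13
i=13 t=17 v=4: → [10,20); WM=15

5 6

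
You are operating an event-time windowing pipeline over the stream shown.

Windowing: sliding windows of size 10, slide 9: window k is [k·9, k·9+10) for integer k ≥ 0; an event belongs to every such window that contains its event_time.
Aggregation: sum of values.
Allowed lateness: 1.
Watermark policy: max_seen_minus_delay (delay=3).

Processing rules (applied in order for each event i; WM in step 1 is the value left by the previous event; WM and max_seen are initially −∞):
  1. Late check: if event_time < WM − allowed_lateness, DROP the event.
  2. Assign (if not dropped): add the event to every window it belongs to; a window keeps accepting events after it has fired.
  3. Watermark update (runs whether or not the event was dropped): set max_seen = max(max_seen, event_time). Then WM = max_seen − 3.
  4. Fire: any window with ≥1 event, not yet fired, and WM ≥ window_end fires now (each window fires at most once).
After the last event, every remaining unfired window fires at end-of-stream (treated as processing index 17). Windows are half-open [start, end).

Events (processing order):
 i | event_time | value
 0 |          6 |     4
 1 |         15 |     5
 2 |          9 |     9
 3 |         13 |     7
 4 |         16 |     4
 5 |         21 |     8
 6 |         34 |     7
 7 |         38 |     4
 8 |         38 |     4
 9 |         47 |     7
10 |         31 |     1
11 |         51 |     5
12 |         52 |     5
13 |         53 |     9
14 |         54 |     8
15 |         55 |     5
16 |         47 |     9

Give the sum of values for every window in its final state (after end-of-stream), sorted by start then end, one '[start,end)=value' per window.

i=0 t=6 v=4: → [0,10); WM=3
i=1 t=15 v=5: → [9,19); WM=12; [0,10) fires=4
i=2 t=9 v=9: DROP (t<12-1); WM=12
i=3 t=13 v=7: → [9,19); WM=12
i=4 t=16 v=4: → [9,19); WM=13
i=5 t=21 v=8: → [18,28); WM=18
i=6 t=34 v=7: → [27,37); WM=31; [9,19) fires=16 [18,28) fires=8
i=7 t=38 v=4: → [36,46); WM=35
i=8 t=38 v=4: → [36,46); WM=35
i=9 t=47 v=7: → [45,55); WM=44; [27,37) fires=7
i=10 t=31 v=1: DROP (t<44-1); WM=44
i=11 t=51 v=5: → [45,55); WM=48; [36,46) fires=8
i=12 t=52 v=5: → [45,55); WM=49
i=13 t=53 v=9: → [45,55); WM=50
i=14 t=54 v=8: → [54,64),[45,55); WM=51
i=15 t=55 v=5: → [54,64); WM=52
i=16 t=47 v=9: DROP (t<52-1); WM=52

[0,10)=4 [9,19)=16 [18,28)=8 [27,37)=7 [36,46)=8 [45,55)=34 [54,64)=13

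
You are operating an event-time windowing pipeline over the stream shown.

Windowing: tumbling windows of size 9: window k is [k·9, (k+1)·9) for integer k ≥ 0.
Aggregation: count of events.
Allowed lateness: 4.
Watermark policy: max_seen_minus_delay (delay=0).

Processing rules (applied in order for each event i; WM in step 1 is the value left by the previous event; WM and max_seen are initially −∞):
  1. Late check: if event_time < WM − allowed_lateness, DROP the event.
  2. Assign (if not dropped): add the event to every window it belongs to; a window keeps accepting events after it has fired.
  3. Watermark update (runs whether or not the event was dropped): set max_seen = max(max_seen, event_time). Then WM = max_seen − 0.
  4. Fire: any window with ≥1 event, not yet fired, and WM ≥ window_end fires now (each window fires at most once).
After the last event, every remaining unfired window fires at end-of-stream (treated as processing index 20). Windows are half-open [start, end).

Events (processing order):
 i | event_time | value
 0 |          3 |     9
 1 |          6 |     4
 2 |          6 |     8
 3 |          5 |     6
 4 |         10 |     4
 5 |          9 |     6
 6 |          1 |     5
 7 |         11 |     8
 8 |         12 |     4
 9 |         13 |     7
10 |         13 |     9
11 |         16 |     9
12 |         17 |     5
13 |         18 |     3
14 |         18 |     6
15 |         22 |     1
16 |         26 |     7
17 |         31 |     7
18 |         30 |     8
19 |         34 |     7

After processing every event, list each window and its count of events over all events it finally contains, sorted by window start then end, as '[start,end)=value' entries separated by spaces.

[0,9)=4 [9,18)=8 [18,27)=4 [27,36)=3

i=0 t=3 v=9: → [0,9); WM=3
i=1 t=6 v=4: → [0,9); WM=6
i=2 t=6 v=8: → [0,9); WM=6
i=3 t=5 v=6: → [0,9); WM=6
i=4 t=10 v=4: → [9,18); WM=10; [0,9) fires=4
i=5 t=9 v=6: → [9,18); WM=10
i=6 t=1 v=5: DROP (t<10-4); WM=10
i=7 t=11 v=8: → [9,18); WM=11
i=8 t=12 v=4: → [9,18); WM=12
i=9 t=13 v=7: → [9,18); WM=13
i=10 t=13 v=9: → [9,18); WM=13
i=11 t=16 v=9: → [9,18); WM=16
i=12 t=17 v=5: → [9,18); WM=17
i=13 t=18 v=3: → [18,27); WM=18; [9,18) fires=8
i=14 t=18 v=6: → [18,27); WM=18
i=15 t=22 v=1: → [18,27); WM=22
i=16 t=26 v=7: → [18,27); WM=26
i=17 t=31 v=7: → [27,36); WM=31; [18,27) fires=4
i=18 t=30 v=8: → [27,36); WM=31
i=19 t=34 v=7: → [27,36); WM=34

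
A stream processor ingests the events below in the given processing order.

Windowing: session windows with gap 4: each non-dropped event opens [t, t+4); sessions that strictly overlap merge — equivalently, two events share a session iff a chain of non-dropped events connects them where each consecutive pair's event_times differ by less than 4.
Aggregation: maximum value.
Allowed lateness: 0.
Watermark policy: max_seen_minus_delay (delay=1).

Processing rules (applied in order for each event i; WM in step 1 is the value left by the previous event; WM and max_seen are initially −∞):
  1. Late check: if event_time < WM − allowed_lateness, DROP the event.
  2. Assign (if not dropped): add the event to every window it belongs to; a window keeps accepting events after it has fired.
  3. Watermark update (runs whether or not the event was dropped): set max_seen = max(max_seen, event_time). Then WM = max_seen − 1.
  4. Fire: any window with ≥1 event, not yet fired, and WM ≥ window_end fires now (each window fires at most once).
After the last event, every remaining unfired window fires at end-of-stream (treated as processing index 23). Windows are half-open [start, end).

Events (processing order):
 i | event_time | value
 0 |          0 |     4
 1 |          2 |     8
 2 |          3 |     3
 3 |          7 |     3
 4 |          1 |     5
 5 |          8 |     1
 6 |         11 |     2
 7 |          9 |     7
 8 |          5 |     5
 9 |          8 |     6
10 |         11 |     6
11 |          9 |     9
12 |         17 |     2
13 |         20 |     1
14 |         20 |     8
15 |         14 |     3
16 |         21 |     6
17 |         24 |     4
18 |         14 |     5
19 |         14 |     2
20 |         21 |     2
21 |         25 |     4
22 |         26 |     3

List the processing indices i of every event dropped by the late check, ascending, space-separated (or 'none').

4 7 8 9 11 15 18 19 20

i=0 t=0 v=4: → [0,4); WM=-1
i=1 t=2 v=8: → [0,6); WM=1
i=2 t=3 v=3: → [0,7); WM=2
i=3 t=7 v=3: → [7,11); WM=6
i=4 t=1 v=5: DROP (t<6-0); WM=6
i=5 t=8 v=1: → [7,12); WM=7
i=6 t=11 v=2: → [7,15); WM=10
i=7 t=9 v=7: DROP (t<10-0); WM=10
i=8 t=5 v=5: DROP (t<10-0); WM=10
i=9 t=8 v=6: DROP (t<10-0); WM=10
i=10 t=11 v=6: → [7,15); WM=10
i=11 t=9 v=9: DROP (t<10-0); WM=10
i=12 t=17 v=2: → [17,21); WM=16
i=13 t=20 v=1: → [17,24); WM=19
i=14 t=20 v=8: → [17,24); WM=19
i=15 t=14 v=3: DROP (t<19-0); WM=19
i=16 t=21 v=6: → [17,25); WM=20
i=17 t=24 v=4: → [17,28); WM=23
i=18 t=14 v=5: DROP (t<23-0); WM=23
i=19 t=14 v=2: DROP (t<23-0); WM=23
i=20 t=21 v=2: DROP (t<23-0); WM=23
i=21 t=25 v=4: → [17,29); WM=24
i=22 t=26 v=3: → [17,30); WM=25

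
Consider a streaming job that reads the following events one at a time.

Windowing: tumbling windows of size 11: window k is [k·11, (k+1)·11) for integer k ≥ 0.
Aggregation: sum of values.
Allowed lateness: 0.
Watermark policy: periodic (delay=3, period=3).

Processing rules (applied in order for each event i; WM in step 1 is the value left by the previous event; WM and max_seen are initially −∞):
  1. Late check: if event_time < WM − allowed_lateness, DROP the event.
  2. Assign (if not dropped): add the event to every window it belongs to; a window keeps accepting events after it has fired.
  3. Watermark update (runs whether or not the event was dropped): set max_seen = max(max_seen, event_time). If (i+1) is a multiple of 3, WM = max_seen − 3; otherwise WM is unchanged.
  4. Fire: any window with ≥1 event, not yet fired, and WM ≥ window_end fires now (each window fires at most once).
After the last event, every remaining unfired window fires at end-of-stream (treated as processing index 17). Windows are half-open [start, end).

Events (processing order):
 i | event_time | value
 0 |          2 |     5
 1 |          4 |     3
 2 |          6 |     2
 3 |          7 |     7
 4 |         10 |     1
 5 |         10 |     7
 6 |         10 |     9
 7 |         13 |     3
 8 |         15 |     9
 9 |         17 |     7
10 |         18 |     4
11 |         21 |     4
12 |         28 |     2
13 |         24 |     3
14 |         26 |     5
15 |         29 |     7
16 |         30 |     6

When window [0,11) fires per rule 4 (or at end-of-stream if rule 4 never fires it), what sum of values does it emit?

34

i=0 t=2 v=5: → [0,11); WM=−∞
i=1 t=4 v=3: → [0,11); WM=−∞
i=2 t=6 v=2: → [0,11); WM=3
i=3 t=7 v=7: → [0,11); WM=3
i=4 t=10 v=1: → [0,11); WM=3
i=5 t=10 v=7: → [0,11); WM=7
i=6 t=10 v=9: → [0,11); WM=7
i=7 t=13 v=3: → [11,22); WM=7
i=8 t=15 v=9: → [11,22); WM=12; [0,11) fires=34
i=9 t=17 v=7: → [11,22); WM=12
i=10 t=18 v=4: → [11,22); WM=12
i=11 t=21 v=4: → [11,22); WM=18
i=12 t=28 v=2: → [22,33); WM=18
i=13 t=24 v=3: → [22,33); WM=18
i=14 t=26 v=5: → [22,33); WM=25; [11,22) fires=27
i=15 t=29 v=7: → [22,33); WM=25
i=16 t=30 v=6: → [22,33); WM=25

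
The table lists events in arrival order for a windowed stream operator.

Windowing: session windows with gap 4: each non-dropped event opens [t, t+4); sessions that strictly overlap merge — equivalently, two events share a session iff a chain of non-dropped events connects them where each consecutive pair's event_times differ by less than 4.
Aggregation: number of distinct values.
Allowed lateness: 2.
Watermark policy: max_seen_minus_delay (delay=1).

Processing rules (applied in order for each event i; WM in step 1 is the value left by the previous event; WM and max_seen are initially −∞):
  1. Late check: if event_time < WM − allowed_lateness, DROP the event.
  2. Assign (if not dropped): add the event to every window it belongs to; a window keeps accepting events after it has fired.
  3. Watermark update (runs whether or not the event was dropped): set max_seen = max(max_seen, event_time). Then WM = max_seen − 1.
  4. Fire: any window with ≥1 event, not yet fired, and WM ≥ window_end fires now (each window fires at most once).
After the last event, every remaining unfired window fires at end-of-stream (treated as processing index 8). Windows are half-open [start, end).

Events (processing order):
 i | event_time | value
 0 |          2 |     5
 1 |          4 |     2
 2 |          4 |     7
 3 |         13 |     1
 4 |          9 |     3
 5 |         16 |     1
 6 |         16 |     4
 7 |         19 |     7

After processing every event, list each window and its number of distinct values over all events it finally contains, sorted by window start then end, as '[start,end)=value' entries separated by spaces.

[2,8)=3 [13,23)=3

i=0 t=2 v=5: → [2,6); WM=1
i=1 t=4 v=2: → [2,8); WM=3
i=2 t=4 v=7: → [2,8); WM=3
i=3 t=13 v=1: → [13,17); WM=12
i=4 t=9 v=3: DROP (t<12-2); WM=12
i=5 t=16 v=1: → [13,20); WM=15
i=6 t=16 v=4: → [13,20); WM=15
i=7 t=19 v=7: → [13,23); WM=18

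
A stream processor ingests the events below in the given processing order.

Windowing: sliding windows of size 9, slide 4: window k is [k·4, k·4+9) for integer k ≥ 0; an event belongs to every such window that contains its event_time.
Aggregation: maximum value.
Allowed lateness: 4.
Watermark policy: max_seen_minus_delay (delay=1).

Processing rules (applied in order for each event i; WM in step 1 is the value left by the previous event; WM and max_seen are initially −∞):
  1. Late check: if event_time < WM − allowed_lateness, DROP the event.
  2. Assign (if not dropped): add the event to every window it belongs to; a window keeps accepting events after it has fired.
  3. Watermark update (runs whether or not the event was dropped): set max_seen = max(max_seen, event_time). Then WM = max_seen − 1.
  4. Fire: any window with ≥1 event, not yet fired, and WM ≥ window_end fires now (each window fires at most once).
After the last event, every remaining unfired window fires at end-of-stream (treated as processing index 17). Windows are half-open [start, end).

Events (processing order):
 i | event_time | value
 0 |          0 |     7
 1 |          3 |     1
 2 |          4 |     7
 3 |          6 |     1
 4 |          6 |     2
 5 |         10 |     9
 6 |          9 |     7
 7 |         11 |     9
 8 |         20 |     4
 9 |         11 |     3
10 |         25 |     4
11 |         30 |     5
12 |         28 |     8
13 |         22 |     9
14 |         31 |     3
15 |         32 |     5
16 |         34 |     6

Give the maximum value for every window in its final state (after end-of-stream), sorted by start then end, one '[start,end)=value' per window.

i=0 t=0 v=7: → [0,9); WM=-1
i=1 t=3 v=1: → [0,9); WM=2
i=2 t=4 v=7: → [4,13),[0,9); WM=3
i=3 t=6 v=1: → [4,13),[0,9); WM=5
i=4 t=6 v=2: → [4,13),[0,9); WM=5
i=5 t=10 v=9: → [8,17),[4,13); WM=9; [0,9) fires=7
i=6 t=9 v=7: → [8,17),[4,13); WM=9
i=7 t=11 v=9: → [8,17),[4,13); WM=10
i=8 t=20 v=4: → [20,29),[16,25),[12,21); WM=19; [4,13) fires=9 [8,17) fires=9
i=9 t=11 v=3: DROP (t<19-4); WM=19
i=10 t=25 v=4: → [24,33),[20,29); WM=24; [12,21) fires=4
i=11 t=30 v=5: → [28,37),[24,33); WM=29; [16,25) fires=4 [20,29) fires=4
i=12 t=28 v=8: → [28,37),[24,33),[20,29); WM=29
i=13 t=22 v=9: DROP (t<29-4); WM=29
i=14 t=31 v=3: → [28,37),[24,33); WM=30
i=15 t=32 v=5: → [32,41),[28,37),[24,33); WM=31
i=16 t=34 v=6: → [32,41),[28,37); WM=33; [24,33) fires=8

[0,9)=7 [4,13)=9 [8,17)=9 [12,21)=4 [16,25)=4 [20,29)=8 [24,33)=8 [28,37)=8 [32,41)=6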